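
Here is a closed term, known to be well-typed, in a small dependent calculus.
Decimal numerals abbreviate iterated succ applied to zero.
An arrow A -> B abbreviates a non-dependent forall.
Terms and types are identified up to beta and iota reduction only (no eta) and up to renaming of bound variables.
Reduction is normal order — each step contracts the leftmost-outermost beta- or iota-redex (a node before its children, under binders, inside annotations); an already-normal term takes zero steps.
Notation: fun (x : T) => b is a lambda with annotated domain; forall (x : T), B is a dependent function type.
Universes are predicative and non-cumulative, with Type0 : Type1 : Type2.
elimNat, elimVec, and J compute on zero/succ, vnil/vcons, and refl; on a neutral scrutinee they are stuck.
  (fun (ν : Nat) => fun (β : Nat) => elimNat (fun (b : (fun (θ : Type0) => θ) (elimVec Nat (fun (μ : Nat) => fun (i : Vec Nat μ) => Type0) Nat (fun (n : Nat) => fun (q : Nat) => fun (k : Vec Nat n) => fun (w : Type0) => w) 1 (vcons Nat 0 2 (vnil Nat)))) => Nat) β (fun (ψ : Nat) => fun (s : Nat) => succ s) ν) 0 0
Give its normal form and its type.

resulting normal form:
  0
type:
  Nat


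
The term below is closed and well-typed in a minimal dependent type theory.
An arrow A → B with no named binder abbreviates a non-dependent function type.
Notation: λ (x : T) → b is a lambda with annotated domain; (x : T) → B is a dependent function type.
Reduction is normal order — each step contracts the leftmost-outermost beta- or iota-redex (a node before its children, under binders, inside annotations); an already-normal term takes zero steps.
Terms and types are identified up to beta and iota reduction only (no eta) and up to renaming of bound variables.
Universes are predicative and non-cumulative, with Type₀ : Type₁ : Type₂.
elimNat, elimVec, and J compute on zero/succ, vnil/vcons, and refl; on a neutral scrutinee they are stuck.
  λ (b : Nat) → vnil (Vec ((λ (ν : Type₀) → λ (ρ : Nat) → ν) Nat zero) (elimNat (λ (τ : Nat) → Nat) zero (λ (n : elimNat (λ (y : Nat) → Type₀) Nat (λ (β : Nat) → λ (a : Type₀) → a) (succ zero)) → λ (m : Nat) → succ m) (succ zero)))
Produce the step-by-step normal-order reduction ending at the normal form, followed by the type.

normal-order reduction sequence:
  λ (b : Nat) → vnil (Vec ((λ (ν : Type₀) → λ (ρ : Nat) → ν) Nat zero) (elimNat (λ (τ : Nat) → Nat) zero (λ (n : elimNat (λ (y : Nat) → Type₀) Nat (λ (β : Nat) → λ (a : Type₀) → a) (succ zero)) → λ (m : Nat) → succ m) (succ zero)))
  ~> λ (b : Nat) → vnil (Vec ((λ (ν : Nat) → Nat) zero) (elimNat (λ (ρ : Nat) → Nat) zero (λ (τ : elimNat (λ (n : Nat) → Type₀) Nat (λ (y : Nat) → λ (β : Type₀) → β) (succ zero)) → λ (a : Nat) → succ a) (succ zero)))
  ~> λ (b : Nat) → vnil (Vec Nat (elimNat (λ (ν : Nat) → Nat) zero (λ (ρ : elimNat (λ (τ : Nat) → Type₀) Nat (λ (n : Nat) → λ (y : Type₀) → y) (succ zero)) → λ (β : Nat) → succ β) (succ zero)))
  ~> λ (b : Nat) → vnil (Vec Nat ((λ (ν : elimNat (λ (ρ : Nat) → Type₀) Nat (λ (τ : Nat) → λ (n : Type₀) → n) (succ zero)) → λ (y : Nat) → succ y) zero (elimNat (λ (β : Nat) → Nat) zero (λ (a : elimNat (λ (m : Nat) → Type₀) Nat (λ (q : Nat) → λ (κ : Type₀) → κ) (succ zero)) → λ (t : Nat) → succ t) zero)))
  ~> λ (b : Nat) → vnil (Vec Nat ((λ (ν : Nat) → succ ν) (elimNat (λ (ρ : Nat) → Nat) zero (λ (τ : elimNat (λ (n : Nat) → Type₀) Nat (λ (y : Nat) → λ (β : Type₀) → β) (succ zero)) → λ (a : Nat) → succ a) zero)))
  ~> λ (b : Nat) → vnil (Vec Nat (succ (elimNat (λ (ν : Nat) → Nat) zero (λ (ρ : elimNat (λ (τ : Nat) → Type₀) Nat (λ (n : Nat) → λ (y : Type₀) → y) (succ zero)) → λ (β : Nat) → succ β) zero)))
  ~> λ (b : Nat) → vnil (Vec Nat (succ zero))
inferred type:
  Nat → Vec (Vec Nat (succ zero)) zero


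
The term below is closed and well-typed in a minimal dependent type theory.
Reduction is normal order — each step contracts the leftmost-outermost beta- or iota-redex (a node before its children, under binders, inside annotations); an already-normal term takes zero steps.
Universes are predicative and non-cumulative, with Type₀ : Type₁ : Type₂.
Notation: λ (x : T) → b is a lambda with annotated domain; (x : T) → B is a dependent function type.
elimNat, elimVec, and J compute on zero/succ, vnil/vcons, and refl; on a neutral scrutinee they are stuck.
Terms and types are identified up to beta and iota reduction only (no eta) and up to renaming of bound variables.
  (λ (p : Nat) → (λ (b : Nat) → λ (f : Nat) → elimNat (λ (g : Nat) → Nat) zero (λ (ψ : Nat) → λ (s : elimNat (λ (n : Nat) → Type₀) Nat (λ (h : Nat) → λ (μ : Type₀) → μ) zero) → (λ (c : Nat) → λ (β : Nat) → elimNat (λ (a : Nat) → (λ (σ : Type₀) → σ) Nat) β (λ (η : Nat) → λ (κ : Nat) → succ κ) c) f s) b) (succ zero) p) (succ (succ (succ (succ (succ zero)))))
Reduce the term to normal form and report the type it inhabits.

normal form:
  succ (succ (succ (succ (succ zero))))
type:
  Nat


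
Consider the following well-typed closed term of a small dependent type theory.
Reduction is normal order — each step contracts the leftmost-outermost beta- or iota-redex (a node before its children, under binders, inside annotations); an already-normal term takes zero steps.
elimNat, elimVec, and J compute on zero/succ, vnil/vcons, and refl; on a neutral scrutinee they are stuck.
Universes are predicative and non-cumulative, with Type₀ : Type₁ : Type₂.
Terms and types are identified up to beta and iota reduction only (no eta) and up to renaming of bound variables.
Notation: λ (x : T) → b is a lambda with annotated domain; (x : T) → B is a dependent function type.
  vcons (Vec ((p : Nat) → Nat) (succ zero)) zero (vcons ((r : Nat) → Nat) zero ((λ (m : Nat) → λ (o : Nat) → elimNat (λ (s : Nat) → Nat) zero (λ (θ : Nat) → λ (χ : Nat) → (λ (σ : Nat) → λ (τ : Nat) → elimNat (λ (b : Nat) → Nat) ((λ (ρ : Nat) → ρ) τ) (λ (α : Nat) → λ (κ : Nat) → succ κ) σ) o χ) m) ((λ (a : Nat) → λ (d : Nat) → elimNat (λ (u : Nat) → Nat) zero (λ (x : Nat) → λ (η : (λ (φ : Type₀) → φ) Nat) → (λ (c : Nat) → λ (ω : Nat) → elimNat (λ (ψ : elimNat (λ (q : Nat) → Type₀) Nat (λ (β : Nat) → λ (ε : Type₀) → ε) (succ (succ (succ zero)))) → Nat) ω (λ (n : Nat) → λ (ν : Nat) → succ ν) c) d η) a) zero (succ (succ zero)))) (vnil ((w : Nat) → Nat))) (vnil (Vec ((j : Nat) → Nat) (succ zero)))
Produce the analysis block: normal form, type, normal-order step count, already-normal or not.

normal form:
  vcons (Vec ((p : Nat) → Nat) (succ zero)) zero (vcons ((r : Nat) → Nat) zero (λ (m : Nat) → zero) (vnil ((o : Nat) → Nat))) (vnil (Vec ((s : Nat) → Nat) (succ zero)))
the term's type:
  Vec (Vec ((p : Nat) → Nat) (succ zero)) (succ zero)
steps to reach normal form (normal order): 8
term was already normal: no
first contracted redex: a beta-redex


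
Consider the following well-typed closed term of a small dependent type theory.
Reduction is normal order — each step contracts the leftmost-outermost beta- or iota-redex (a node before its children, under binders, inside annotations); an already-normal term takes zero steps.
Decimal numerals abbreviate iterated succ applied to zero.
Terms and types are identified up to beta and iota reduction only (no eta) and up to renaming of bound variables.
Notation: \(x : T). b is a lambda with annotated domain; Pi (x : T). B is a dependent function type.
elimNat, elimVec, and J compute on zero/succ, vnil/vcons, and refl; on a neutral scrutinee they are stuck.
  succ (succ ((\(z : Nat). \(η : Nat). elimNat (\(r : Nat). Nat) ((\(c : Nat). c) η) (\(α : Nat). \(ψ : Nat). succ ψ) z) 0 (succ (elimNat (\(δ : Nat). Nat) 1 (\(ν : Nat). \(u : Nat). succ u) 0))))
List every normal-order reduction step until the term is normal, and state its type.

reduction (normal order):
  succ (succ ((\(z : Nat). \(η : Nat). elimNat (\(r : Nat). Nat) ((\(c : Nat). c) η) (\(α : Nat). \(ψ : Nat). succ ψ) z) 0 (succ (elimNat (\(δ : Nat). Nat) 1 (\(ν : Nat). \(u : Nat). succ u) 0))))
  ~> succ (succ ((\(z : Nat). elimNat (\(η : Nat). Nat) ((\(r : Nat). r) z) (\(c : Nat). \(α : Nat). succ α) 0) (succ (elimNat (\(ψ : Nat). Nat) 1 (\(δ : Nat). \(ν : Nat). succ ν) 0))))
  ~> succ (succ (elimNat (\(z : Nat). Nat) ((\(η : Nat). η) (succ (elimNat (\(r : Nat). Nat) 1 (\(c : Nat). \(α : Nat). succ α) 0))) (\(ψ : Nat). \(δ : Nat). succ δ) 0))
  ~> succ (succ ((\(z : Nat). z) (succ (elimNat (\(η : Nat). Nat) 1 (\(r : Nat). \(c : Nat). succ c) 0))))
  ~> succ (succ (succ (elimNat (\(z : Nat). Nat) 1 (\(η : Nat). \(r : Nat). succ r) 0)))
  ~> 4
inferred type:
  Nat


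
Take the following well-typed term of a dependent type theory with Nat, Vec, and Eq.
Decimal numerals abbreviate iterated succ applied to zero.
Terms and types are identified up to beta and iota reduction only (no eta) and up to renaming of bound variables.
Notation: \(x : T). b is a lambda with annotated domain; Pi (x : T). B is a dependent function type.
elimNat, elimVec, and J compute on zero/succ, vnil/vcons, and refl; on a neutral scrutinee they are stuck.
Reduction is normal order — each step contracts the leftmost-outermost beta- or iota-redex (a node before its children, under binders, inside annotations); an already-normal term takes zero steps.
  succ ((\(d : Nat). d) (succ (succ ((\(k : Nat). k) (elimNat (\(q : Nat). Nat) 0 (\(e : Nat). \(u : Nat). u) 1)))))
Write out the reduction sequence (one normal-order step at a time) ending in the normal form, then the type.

normal-order reduction sequence:
  succ ((\(d : Nat). d) (succ (succ ((\(k : Nat). k) (elimNat (\(q : Nat). Nat) 0 (\(e : Nat). \(u : Nat). u) 1)))))
  ~> succ (succ (succ ((\(d : Nat). d) (elimNat (\(k : Nat). Nat) 0 (\(q : Nat). \(e : Nat). e) 1))))
  ~> succ (succ (succ (elimNat (\(d : Nat). Nat) 0 (\(k : Nat). \(q : Nat). q) 1)))
  ~> succ (succ (succ ((\(d : Nat). \(k : Nat). k) 0 (elimNat (\(q : Nat). Nat) 0 (\(e : Nat). \(u : Nat). u) 0))))
  ~> succ (succ (succ ((\(d : Nat). d) (elimNat (\(k : Nat). Nat) 0 (\(q : Nat). \(e : Nat). e) 0))))
  ~> succ (succ (succ (elimNat (\(d : Nat). Nat) 0 (\(k : Nat). \(q : Nat). q) 0)))
  ~> 3
the term's type:
  Nat


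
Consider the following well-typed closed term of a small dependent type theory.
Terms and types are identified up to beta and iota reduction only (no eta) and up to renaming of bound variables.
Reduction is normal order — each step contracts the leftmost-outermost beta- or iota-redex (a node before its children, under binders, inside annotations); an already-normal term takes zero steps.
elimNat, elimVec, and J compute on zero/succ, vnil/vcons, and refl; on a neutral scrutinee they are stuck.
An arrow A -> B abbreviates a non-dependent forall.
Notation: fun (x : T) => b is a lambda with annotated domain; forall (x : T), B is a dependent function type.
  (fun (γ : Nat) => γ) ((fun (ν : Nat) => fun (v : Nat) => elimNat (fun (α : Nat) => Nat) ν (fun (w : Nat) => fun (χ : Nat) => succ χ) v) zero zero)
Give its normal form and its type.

normal form:
  zero
type:
  Nat
observation: the leftmost-outermost redex is a beta-redex, and normalization takes 4 steps.


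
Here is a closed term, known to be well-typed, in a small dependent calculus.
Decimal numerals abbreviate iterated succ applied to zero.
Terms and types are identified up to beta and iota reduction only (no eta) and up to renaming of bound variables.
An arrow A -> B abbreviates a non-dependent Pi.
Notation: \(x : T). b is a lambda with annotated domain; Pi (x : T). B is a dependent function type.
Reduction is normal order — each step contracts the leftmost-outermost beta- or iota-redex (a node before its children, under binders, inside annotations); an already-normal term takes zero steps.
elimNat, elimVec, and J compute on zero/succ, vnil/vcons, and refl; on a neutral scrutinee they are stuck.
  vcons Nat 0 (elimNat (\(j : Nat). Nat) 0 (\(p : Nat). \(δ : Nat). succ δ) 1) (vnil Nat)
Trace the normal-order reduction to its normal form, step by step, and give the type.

reduction (normal order):
  vcons Nat 0 (elimNat (\(j : Nat). Nat) 0 (\(p : Nat). \(δ : Nat). succ δ) 1) (vnil Nat)
  ~> vcons Nat 0 ((\(j : Nat). \(p : Nat). succ p) 0 (elimNat (\(δ : Nat). Nat) 0 (\(a : Nat). \(i : Nat). succ i) 0)) (vnil Nat)
  ~> vcons Nat 0 ((\(j : Nat). succ j) (elimNat (\(p : Nat). Nat) 0 (\(δ : Nat). \(a : Nat). succ a) 0)) (vnil Nat)
  ~> vcons Nat 0 (succ (elimNat (\(j : Nat). Nat) 0 (\(p : Nat). \(δ : Nat). succ δ) 0)) (vnil Nat)
  ~> vcons Nat 0 1 (vnil Nat)
type:
  Vec Nat 1


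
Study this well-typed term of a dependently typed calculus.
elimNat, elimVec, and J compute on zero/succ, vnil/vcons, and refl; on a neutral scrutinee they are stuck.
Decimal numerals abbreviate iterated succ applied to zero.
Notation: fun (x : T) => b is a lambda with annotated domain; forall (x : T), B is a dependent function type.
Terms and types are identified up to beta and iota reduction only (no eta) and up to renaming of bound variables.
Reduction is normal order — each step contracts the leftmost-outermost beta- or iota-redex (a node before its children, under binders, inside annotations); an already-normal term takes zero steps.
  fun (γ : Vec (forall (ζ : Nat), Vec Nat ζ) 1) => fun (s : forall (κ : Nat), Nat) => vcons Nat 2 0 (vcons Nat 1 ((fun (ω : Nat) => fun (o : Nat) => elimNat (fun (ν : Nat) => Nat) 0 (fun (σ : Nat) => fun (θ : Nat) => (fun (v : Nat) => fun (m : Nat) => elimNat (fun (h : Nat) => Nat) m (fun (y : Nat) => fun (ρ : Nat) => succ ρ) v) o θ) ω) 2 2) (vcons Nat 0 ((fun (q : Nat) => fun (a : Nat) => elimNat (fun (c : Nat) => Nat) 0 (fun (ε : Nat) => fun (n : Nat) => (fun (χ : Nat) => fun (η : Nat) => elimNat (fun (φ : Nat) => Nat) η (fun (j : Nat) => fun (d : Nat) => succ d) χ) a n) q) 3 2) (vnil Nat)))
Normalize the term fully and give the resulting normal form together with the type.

normal form:
  fun (γ : Vec (forall (ζ : Nat), Vec Nat ζ) 1) => fun (s : forall (κ : Nat), Nat) => vcons Nat 2 0 (vcons Nat 1 4 (vcons Nat 0 6 (vnil Nat)))
the term's type:
  forall (γ : Vec (forall (ζ : Nat), Vec Nat ζ) 1), forall (s : forall (κ : Nat), Nat), Vec Nat 3
observation: normalization takes exactly 66 steps under the normal-order strategy.


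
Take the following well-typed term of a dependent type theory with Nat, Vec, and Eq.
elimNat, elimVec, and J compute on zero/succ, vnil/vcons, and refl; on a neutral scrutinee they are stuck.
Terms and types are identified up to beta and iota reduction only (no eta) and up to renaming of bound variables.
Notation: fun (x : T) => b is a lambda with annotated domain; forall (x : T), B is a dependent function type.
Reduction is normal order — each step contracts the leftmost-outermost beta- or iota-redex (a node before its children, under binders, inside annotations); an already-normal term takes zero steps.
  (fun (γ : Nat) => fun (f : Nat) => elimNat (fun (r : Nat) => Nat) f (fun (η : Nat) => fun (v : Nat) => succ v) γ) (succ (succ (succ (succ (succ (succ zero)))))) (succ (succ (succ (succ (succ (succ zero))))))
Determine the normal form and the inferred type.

normal form:
  succ (succ (succ (succ (succ (succ (succ (succ (succ (succ (succ (succ zero)))))))))))
type:
  Nat


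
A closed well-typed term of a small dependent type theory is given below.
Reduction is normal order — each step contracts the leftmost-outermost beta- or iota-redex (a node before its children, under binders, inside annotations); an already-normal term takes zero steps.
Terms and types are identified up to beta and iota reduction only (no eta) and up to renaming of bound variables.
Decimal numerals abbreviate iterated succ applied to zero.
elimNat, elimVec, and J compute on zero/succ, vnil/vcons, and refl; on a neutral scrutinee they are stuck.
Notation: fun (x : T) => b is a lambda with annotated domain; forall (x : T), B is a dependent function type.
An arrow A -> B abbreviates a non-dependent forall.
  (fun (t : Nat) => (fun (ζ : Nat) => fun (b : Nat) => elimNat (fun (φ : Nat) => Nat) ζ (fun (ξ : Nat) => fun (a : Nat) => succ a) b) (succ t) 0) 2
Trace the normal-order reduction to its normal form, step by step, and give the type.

normal-order reduction sequence:
  (fun (t : Nat) => (fun (ζ : Nat) => fun (b : Nat) => elimNat (fun (φ : Nat) => Nat) ζ (fun (ξ : Nat) => fun (a : Nat) => succ a) b) (succ t) 0) 2
  ~> (fun (t : Nat) => fun (ζ : Nat) => elimNat (fun (b : Nat) => Nat) t (fun (φ : Nat) => fun (ξ : Nat) => succ ξ) ζ) 3 0
  ~> (fun (t : Nat) => elimNat (fun (ζ : Nat) => Nat) 3 (fun (b : Nat) => fun (φ : Nat) => succ φ) t) 0
  ~> elimNat (fun (t : Nat) => Nat) 3 (fun (ζ : Nat) => fun (b : Nat) => succ b) 0
  ~> 3
inferred type:
  Nat


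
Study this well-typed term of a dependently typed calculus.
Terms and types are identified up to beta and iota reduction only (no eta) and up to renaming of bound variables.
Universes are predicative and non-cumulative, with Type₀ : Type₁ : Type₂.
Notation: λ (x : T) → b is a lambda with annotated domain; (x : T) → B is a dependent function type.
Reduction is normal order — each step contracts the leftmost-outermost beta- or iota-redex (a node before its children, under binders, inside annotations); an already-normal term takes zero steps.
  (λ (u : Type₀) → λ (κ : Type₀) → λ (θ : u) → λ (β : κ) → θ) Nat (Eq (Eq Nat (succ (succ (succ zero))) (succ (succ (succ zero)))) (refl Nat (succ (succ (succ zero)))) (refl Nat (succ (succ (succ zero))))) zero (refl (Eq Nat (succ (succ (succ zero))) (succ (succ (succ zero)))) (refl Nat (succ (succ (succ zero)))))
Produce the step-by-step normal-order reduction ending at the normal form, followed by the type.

normal-order reduction sequence:
  (λ (u : Type₀) → λ (κ : Type₀) → λ (θ : u) → λ (β : κ) → θ) Nat (Eq (Eq Nat (succ (succ (succ zero))) (succ (succ (succ zero)))) (refl Nat (succ (succ (succ zero)))) (refl Nat (succ (succ (succ zero))))) zero (refl (Eq Nat (succ (succ (succ zero))) (succ (succ (succ zero)))) (refl Nat (succ (succ (succ zero)))))
  ~> (λ (u : Type₀) → λ (κ : Nat) → λ (θ : u) → κ) (Eq (Eq Nat (succ (succ (succ zero))) (succ (succ (succ zero)))) (refl Nat (succ (succ (succ zero)))) (refl Nat (succ (succ (succ zero))))) zero (refl (Eq Nat (succ (succ (succ zero))) (succ (succ (succ zero)))) (refl Nat (succ (succ (succ zero)))))
  ~> (λ (u : Nat) → λ (κ : Eq (Eq Nat (succ (succ (succ zero))) (succ (succ (succ zero)))) (refl Nat (succ (succ (succ zero)))) (refl Nat (succ (succ (succ zero))))) → u) zero (refl (Eq Nat (succ (succ (succ zero))) (succ (succ (succ zero)))) (refl Nat (succ (succ (succ zero)))))
  ~> (λ (u : Eq (Eq Nat (succ (succ (succ zero))) (succ (succ (succ zero)))) (refl Nat (succ (succ (succ zero)))) (refl Nat (succ (succ (succ zero))))) → zero) (refl (Eq Nat (succ (succ (succ zero))) (succ (succ (succ zero)))) (refl Nat (succ (succ (succ zero)))))
  ~> zero
inferred type:
  Nat


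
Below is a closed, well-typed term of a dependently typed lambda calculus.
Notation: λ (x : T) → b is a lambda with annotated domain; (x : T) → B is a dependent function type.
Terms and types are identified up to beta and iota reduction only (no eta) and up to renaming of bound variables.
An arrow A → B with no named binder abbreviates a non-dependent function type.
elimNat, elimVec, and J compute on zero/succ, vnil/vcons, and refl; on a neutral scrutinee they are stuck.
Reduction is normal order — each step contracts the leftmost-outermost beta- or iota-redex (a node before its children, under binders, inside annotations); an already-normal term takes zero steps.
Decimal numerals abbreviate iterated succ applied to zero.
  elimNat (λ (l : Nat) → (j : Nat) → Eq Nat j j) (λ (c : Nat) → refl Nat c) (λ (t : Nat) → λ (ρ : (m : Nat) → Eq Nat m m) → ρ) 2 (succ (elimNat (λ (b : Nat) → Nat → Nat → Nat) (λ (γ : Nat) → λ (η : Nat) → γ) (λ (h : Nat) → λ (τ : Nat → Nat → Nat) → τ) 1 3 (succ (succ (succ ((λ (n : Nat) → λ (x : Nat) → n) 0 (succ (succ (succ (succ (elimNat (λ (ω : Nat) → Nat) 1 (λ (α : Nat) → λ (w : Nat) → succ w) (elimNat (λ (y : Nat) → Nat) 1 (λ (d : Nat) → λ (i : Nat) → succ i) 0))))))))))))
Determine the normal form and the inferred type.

reduced normal form:
  refl Nat 4
inferred type:
  Eq Nat 4 4


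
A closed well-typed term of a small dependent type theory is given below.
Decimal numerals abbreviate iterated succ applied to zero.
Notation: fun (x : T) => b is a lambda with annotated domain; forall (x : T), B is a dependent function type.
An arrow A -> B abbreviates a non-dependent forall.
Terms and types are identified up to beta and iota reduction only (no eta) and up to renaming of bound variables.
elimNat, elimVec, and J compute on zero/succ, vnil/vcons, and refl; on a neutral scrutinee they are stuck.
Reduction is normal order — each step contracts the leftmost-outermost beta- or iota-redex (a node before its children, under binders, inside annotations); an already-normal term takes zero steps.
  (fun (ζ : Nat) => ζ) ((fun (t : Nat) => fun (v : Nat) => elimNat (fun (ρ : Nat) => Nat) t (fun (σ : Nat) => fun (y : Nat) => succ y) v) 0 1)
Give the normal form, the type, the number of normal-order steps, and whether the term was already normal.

reduced normal form:
  1
the term's type:
  Nat
reduction steps (normal order): 7
term was already normal: no
first contracted redex: a beta-redex


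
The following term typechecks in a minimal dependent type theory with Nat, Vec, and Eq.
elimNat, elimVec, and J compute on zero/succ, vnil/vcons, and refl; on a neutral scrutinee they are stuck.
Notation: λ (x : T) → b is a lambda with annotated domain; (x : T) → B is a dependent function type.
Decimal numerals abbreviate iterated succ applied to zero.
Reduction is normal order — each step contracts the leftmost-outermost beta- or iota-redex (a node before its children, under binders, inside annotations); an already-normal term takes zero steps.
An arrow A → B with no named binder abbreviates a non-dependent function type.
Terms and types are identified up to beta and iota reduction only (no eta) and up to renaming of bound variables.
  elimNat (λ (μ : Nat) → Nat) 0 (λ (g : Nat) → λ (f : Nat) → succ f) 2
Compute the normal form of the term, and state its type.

normal form:
  2
type:
  Nat
observation: contracting an elimNat iota-redex first, the term normalizes in 7 steps.


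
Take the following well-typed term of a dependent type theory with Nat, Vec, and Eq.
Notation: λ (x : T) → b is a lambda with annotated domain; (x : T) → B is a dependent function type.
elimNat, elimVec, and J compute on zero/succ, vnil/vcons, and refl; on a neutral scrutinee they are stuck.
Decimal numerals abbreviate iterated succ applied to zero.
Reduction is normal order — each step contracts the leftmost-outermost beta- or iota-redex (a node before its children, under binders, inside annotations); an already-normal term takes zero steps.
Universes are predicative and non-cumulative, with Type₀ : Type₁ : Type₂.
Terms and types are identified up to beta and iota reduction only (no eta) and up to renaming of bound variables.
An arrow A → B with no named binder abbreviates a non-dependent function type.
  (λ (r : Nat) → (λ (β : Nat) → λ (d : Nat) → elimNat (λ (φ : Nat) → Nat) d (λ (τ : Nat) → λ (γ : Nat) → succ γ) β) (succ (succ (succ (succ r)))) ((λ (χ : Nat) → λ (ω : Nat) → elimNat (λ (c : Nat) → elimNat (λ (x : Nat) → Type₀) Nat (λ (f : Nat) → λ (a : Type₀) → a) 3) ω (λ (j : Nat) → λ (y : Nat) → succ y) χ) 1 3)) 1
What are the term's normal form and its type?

reduced normal form:
  9
inferred type:
  Nat
observation: the first redex contracted is a beta-redex; the normal form is reached in 25 normal-order steps.


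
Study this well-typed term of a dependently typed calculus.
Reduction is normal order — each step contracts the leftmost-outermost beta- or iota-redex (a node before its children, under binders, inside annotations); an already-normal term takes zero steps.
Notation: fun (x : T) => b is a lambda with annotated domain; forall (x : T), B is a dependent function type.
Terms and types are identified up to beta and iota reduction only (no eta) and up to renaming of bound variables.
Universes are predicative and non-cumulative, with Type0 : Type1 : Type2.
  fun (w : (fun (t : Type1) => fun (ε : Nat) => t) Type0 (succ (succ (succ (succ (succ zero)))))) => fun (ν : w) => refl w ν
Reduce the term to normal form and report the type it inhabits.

normal form:
  fun (w : Type0) => fun (t : w) => refl w t
type:
  forall (w : Type0), forall (t : w), Eq w t t


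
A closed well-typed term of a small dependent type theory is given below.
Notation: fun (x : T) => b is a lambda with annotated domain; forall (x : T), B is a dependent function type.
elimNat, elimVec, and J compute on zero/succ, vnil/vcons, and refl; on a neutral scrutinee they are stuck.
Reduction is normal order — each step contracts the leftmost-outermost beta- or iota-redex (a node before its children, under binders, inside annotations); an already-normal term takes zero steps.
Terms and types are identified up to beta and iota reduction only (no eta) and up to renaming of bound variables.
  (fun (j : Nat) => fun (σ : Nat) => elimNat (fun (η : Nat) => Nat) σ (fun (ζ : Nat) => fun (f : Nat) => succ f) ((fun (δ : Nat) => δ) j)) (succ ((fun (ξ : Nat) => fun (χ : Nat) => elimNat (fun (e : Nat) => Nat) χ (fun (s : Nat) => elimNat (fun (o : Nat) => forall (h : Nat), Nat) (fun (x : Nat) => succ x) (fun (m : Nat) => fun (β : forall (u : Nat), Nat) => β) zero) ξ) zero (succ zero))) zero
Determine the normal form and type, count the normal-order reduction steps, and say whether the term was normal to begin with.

reduced normal form:
  succ (succ zero)
type:
  Nat
reduction steps (normal order): 13
already normal: no
first contracted redex: a beta-redex


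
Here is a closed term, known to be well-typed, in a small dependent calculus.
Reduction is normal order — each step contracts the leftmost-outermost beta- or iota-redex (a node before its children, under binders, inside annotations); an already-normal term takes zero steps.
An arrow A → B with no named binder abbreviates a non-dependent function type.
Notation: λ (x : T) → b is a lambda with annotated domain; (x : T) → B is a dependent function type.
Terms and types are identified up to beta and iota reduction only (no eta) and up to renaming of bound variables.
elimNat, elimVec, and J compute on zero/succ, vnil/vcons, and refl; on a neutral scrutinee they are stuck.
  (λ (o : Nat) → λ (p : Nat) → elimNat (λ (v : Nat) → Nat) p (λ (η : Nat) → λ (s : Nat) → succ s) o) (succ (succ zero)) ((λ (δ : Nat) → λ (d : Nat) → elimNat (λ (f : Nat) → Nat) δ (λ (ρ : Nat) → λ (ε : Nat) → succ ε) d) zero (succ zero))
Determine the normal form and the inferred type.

reduced normal form:
  succ (succ (succ zero))
type:
  Nat
observation: the first redex contracted is a beta-redex; the normal form is reached in 15 normal-order steps.


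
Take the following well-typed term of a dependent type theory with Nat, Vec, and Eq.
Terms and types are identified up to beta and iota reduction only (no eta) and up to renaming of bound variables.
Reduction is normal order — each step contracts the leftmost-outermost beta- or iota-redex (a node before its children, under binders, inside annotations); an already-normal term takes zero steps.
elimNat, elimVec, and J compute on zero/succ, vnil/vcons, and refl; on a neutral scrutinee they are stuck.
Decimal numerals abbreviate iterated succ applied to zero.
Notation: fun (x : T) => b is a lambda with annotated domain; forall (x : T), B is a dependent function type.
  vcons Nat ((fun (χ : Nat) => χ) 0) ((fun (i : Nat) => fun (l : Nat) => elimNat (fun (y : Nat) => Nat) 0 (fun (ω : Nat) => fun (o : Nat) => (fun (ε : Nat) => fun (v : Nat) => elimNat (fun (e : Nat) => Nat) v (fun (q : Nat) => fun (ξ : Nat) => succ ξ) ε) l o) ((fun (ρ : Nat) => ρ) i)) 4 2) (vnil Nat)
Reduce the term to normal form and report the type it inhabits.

resulting normal form:
  vcons Nat 0 8 (vnil Nat)
the term's type:
  Vec Nat 1
observation: the term reaches its normal form after 26 normal-order steps.


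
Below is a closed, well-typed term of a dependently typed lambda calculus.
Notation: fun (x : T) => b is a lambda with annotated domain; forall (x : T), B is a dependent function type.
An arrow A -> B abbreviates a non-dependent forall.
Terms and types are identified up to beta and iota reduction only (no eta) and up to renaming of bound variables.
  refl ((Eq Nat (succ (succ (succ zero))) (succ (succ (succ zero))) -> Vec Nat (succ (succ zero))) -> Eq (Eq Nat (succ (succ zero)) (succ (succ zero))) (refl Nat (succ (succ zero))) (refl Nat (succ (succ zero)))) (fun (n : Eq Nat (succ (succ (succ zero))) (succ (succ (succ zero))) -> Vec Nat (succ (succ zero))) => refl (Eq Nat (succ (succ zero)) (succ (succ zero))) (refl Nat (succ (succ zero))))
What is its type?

inferred type:
  Eq ((Eq Nat (succ (succ (succ zero))) (succ (succ (succ zero))) -> Vec Nat (succ (succ zero))) -> Eq (Eq Nat (succ (succ zero)) (succ (succ zero))) (refl Nat (succ (succ zero))) (refl Nat (succ (succ zero)))) (fun (n : Eq Nat (succ (succ (succ zero))) (succ (succ (succ zero))) -> Vec Nat (succ (succ zero))) => refl (Eq Nat (succ (succ zero)) (succ (succ zero))) (refl Nat (succ (succ zero)))) (fun (φ : Eq Nat (succ (succ (succ zero))) (succ (succ (succ zero))) -> Vec Nat (succ (succ zero))) => refl (Eq Nat (succ (succ zero)) (succ (succ zero))) (refl Nat (succ (succ zero))))


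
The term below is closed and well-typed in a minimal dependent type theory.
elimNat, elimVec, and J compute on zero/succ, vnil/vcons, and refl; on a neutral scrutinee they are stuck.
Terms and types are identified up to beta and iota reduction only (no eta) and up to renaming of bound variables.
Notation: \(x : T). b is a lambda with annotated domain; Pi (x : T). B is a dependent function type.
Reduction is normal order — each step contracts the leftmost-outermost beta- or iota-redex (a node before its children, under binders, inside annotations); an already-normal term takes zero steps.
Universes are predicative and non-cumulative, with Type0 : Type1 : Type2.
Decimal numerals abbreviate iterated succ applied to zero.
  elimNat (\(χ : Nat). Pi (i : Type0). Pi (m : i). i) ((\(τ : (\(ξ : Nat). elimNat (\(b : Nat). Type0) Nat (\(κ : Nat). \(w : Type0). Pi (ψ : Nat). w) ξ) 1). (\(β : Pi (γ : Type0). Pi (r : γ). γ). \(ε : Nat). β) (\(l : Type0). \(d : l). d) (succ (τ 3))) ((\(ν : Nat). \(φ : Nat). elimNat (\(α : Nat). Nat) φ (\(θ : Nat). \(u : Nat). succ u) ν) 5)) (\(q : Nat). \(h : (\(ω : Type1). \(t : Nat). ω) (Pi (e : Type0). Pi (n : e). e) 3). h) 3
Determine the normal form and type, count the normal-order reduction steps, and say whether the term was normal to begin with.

normal form:
  \(χ : Type0). \(i : χ). i
the term's type:
  Pi (χ : Type0). Pi (i : χ). χ
normal-order step count: 13
already normal: no
first redex: an elimNat iota-redex


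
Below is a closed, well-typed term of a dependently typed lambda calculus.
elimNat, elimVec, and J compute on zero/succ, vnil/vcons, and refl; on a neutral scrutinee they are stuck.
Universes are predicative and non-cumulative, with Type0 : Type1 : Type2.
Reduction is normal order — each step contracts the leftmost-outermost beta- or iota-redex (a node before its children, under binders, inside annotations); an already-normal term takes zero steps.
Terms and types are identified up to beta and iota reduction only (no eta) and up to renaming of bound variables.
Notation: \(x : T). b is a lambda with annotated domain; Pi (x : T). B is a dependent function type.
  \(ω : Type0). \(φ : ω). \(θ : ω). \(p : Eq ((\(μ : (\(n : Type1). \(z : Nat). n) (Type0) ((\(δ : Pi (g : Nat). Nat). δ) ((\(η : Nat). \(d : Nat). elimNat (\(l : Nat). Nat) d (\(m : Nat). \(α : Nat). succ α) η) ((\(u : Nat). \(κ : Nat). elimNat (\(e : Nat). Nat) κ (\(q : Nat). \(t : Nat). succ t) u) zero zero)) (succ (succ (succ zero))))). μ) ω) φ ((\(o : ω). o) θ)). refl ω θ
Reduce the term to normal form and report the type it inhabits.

reduced normal form:
  \(ω : Type0). \(φ : ω). \(θ : ω). \(p : Eq ω φ θ). refl ω θ
type:
  Pi (ω : Type0). Pi (φ : ω). Pi (θ : ω). Pi (p : Eq ω φ θ). Eq ω θ θ
observation: normalization takes exactly 2 steps under the normal-order strategy.


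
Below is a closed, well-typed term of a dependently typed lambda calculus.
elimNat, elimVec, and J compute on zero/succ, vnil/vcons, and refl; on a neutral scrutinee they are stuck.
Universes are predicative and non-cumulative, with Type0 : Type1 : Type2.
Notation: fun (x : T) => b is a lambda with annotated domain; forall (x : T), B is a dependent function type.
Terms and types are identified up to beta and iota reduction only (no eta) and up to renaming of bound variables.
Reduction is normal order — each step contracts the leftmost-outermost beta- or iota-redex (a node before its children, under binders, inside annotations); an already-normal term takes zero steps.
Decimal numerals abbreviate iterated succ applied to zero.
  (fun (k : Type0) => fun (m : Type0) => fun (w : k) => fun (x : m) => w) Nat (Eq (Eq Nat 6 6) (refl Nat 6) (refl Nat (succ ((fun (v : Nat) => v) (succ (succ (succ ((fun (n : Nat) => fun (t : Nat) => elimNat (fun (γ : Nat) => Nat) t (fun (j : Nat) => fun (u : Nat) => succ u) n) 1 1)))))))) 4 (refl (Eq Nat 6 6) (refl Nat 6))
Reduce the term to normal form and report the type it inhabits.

normal form:
  4
the term's type:
  Nat


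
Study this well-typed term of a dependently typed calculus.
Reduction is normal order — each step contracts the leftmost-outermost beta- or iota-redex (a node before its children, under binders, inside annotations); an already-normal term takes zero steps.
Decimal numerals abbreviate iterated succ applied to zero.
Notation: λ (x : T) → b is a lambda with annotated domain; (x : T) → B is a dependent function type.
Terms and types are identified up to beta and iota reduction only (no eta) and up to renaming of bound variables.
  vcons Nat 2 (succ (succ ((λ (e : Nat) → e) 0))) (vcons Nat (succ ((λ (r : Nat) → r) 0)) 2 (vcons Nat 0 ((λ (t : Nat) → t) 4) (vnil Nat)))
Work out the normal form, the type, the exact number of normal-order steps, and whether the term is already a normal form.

resulting normal form:
  vcons Nat 2 2 (vcons Nat 1 2 (vcons Nat 0 4 (vnil Nat)))
the term's type:
  Vec Nat 3
steps to reach normal form (normal order): 3
already normal: no
first contracted redex: a beta-redex


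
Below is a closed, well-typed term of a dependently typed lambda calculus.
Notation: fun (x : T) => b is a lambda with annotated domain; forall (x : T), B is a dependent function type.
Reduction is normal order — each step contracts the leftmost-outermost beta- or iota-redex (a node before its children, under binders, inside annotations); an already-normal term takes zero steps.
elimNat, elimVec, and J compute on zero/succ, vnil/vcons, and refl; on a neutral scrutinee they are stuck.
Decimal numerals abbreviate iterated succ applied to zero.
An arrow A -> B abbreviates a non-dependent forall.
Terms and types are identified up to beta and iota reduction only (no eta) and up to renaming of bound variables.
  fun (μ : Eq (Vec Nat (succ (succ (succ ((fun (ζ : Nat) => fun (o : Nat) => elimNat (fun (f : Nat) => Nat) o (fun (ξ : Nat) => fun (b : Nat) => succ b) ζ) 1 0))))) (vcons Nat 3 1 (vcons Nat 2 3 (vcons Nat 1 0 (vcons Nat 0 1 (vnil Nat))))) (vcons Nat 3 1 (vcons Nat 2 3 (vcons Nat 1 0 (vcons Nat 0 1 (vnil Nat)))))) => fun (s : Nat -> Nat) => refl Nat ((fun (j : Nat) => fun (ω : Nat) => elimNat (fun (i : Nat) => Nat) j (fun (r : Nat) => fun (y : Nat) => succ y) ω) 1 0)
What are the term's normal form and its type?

resulting normal form:
  fun (μ : Eq (Vec Nat 4) (vcons Nat 3 1 (vcons Nat 2 3 (vcons Nat 1 0 (vcons Nat 0 1 (vnil Nat))))) (vcons Nat 3 1 (vcons Nat 2 3 (vcons Nat 1 0 (vcons Nat 0 1 (vnil Nat)))))) => fun (ζ : Nat -> Nat) => refl Nat 1
type:
  Eq (Vec Nat 4) (vcons Nat 3 1 (vcons Nat 2 3 (vcons Nat 1 0 (vcons Nat 0 1 (vnil Nat))))) (vcons Nat 3 1 (vcons Nat 2 3 (vcons Nat 1 0 (vcons Nat 0 1 (vnil Nat))))) -> (Nat -> Nat) -> Eq Nat 1 1


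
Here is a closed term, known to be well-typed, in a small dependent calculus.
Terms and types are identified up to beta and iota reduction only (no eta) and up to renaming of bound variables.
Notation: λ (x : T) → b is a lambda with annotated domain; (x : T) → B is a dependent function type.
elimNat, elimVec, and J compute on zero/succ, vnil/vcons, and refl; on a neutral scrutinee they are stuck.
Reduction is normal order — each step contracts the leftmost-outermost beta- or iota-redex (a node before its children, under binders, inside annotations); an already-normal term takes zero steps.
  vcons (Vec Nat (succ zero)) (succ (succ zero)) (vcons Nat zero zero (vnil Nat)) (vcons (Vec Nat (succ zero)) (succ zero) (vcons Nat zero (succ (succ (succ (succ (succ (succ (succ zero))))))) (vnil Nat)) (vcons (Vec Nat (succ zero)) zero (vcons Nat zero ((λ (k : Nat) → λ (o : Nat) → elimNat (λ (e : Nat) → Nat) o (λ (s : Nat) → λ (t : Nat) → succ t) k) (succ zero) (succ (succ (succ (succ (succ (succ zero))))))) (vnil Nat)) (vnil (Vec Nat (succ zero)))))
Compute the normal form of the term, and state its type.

normal form:
  vcons (Vec Nat (succ zero)) (succ (succ zero)) (vcons Nat zero zero (vnil Nat)) (vcons (Vec Nat (succ zero)) (succ zero) (vcons Nat zero (succ (succ (succ (succ (succ (succ (succ zero))))))) (vnil Nat)) (vcons (Vec Nat (succ zero)) zero (vcons Nat zero (succ (succ (succ (succ (succ (succ (succ zero))))))) (vnil Nat)) (vnil (Vec Nat (succ zero)))))
the term's type:
  Vec (Vec Nat (succ zero)) (succ (succ (succ zero)))
observation: the term reaches its normal form after 6 normal-order steps.


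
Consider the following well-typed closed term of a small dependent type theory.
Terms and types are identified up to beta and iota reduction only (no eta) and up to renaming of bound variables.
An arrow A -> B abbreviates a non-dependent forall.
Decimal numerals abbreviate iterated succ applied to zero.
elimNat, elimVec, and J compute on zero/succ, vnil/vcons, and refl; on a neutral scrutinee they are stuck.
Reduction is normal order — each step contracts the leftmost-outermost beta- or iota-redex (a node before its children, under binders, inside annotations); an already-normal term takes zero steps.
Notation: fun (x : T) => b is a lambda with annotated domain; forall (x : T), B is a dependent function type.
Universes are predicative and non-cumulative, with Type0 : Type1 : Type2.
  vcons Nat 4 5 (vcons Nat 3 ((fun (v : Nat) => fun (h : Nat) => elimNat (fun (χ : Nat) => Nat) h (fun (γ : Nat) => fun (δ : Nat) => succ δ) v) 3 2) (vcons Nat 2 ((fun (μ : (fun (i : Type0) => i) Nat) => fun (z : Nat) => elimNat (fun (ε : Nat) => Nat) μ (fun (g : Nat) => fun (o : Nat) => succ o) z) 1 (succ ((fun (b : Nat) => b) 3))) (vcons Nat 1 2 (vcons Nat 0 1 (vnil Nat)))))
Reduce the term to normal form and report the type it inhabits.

normal form:
  vcons Nat 4 5 (vcons Nat 3 5 (vcons Nat 2 5 (vcons Nat 1 2 (vcons Nat 0 1 (vnil Nat)))))
inferred type:
  Vec Nat 5
observation: normalization takes exactly 28 steps under the normal-order strategy.


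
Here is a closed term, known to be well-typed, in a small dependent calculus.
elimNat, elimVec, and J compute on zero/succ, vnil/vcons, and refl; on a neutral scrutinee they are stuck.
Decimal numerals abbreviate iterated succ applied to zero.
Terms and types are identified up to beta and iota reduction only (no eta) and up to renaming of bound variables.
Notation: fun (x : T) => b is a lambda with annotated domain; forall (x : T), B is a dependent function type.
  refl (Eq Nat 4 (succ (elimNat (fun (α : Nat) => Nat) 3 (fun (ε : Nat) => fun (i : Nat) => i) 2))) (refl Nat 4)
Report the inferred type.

inferred type:
  Eq (Eq Nat 4 4) (refl Nat 4) (refl Nat 4)
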